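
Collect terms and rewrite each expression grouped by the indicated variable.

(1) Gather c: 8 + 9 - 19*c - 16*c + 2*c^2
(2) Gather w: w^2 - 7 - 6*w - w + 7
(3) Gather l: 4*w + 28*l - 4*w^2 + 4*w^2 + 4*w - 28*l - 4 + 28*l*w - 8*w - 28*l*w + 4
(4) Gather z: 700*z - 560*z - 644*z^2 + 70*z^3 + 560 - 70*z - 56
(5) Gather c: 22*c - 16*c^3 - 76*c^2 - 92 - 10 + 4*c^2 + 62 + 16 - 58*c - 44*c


(1) = 2*c^2 - 35*c + 17
(2) = w^2 - 7*w
(3) = 0
(4) = 70*z^3 - 644*z^2 + 70*z + 504
(5) = -16*c^3 - 72*c^2 - 80*c - 24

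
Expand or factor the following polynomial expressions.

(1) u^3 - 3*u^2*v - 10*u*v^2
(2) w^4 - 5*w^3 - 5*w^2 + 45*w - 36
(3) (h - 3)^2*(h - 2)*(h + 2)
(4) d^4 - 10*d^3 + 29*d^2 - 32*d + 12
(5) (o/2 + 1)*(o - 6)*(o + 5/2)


(1) = u*(u - 5*v)*(u + 2*v)
(2) = (w - 4)*(w - 3)*(w - 1)*(w + 3)
(3) = h^4 - 6*h^3 + 5*h^2 + 24*h - 36
(4) = (d - 6)*(d - 2)*(d - 1)^2
(5) = o^3/2 - 3*o^2/4 - 11*o - 15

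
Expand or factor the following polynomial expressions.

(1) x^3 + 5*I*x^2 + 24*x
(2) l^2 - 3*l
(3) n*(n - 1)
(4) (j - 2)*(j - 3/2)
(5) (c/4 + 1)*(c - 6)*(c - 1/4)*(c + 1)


(1) = x*(x - 3*I)*(x + 8*I)
(2) = l*(l - 3)
(3) = n^2 - n
(4) = j^2 - 7*j/2 + 3
(5) = c^4/4 - 5*c^3/16 - 103*c^2/16 - 35*c/8 + 3/2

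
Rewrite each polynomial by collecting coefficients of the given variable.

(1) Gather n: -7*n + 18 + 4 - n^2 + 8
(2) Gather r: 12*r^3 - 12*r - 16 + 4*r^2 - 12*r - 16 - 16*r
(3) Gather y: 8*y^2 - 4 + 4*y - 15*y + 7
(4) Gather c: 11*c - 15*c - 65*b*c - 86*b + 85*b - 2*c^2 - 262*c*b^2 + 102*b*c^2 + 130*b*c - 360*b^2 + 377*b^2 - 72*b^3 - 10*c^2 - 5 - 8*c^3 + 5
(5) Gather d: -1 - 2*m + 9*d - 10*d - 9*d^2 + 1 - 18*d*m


(1) = -n^2 - 7*n + 30
(2) = 12*r^3 + 4*r^2 - 40*r - 32
(3) = 8*y^2 - 11*y + 3
(4) = -72*b^3 + 17*b^2 - b - 8*c^3 + c^2*(102*b - 12) + c*(-262*b^2 + 65*b - 4)
(5) = -9*d^2 + d*(-18*m - 1) - 2*m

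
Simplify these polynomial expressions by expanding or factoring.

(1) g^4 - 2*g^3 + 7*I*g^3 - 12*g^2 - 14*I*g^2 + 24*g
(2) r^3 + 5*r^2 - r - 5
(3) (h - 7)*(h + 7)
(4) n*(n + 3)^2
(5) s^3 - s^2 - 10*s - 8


(1) = g*(g - 2)*(g + 3*I)*(g + 4*I)
(2) = (r - 1)*(r + 1)*(r + 5)
(3) = h^2 - 49
(4) = n^3 + 6*n^2 + 9*n
(5) = (s - 4)*(s + 1)*(s + 2)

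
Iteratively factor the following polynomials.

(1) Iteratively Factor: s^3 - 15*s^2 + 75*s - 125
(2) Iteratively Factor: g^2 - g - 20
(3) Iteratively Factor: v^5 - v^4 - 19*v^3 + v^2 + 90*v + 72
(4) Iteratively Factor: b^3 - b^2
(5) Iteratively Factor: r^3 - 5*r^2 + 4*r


(1) = (s - 5)*(s^2 - 10*s + 25) = (s - 5)^2*(s - 5)
(2) = (g + 4)*(g - 5)
(3) = (v - 4)*(v^4 + 3*v^3 - 7*v^2 - 27*v - 18) = (v - 4)*(v + 1)*(v^3 + 2*v^2 - 9*v - 18) = (v - 4)*(v - 3)*(v + 1)*(v^2 + 5*v + 6) = (v - 4)*(v - 3)*(v + 1)*(v + 3)*(v + 2)
(4) = (b)*(b^2 - b) = b^2*(b - 1)
(5) = (r - 1)*(r^2 - 4*r) = (r - 4)*(r - 1)*(r)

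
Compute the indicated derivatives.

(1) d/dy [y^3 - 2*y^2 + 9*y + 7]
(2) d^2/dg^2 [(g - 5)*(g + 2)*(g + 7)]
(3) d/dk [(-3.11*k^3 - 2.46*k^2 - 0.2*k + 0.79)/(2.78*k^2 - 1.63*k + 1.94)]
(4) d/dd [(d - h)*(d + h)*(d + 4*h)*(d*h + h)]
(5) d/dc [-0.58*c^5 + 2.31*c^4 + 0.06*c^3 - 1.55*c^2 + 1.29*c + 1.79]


(1) = 3*y^2 - 4*y + 9
(2) = 6*g + 8
(3) = (-8.6458*k^4 + 10.1386*k^3 - 13.5344*k^2 - 13.9372*k + 0.8997)/(7.7284*k^4 - 9.0628*k^3 + 13.4433*k^2 - 6.3244*k + 3.7636)
(4) = h*(4*d^3 + 12*d^2*h + 3*d^2 - 2*d*h^2 + 8*d*h - 4*h^3 - h^2)
(5) = -2.9*c^4 + 9.24*c^3 + 0.18*c^2 - 3.1*c + 1.29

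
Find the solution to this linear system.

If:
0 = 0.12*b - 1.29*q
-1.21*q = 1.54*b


Then:
b = 0.00
q = 0.00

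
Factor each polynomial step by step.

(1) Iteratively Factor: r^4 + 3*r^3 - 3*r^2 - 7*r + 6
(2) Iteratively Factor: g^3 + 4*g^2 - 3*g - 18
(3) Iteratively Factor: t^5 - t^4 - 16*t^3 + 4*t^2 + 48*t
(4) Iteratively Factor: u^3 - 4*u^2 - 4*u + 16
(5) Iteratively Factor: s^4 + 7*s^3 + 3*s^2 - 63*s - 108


(1) = (r - 1)*(r^3 + 4*r^2 + r - 6) = (r - 1)^2*(r^2 + 5*r + 6) = (r - 1)^2*(r + 3)*(r + 2)
(2) = (g + 3)*(g^2 + g - 6) = (g - 2)*(g + 3)*(g + 3)
(3) = (t + 3)*(t^4 - 4*t^3 - 4*t^2 + 16*t) = (t - 4)*(t + 3)*(t^3 - 4*t) = (t - 4)*(t - 2)*(t + 3)*(t^2 + 2*t) = (t - 4)*(t - 2)*(t + 2)*(t + 3)*(t)
(4) = (u - 2)*(u^2 - 2*u - 8) = (u - 4)*(u - 2)*(u + 2)
(5) = (s + 3)*(s^3 + 4*s^2 - 9*s - 36) = (s - 3)*(s + 3)*(s^2 + 7*s + 12) = (s - 3)*(s + 3)*(s + 4)*(s + 3)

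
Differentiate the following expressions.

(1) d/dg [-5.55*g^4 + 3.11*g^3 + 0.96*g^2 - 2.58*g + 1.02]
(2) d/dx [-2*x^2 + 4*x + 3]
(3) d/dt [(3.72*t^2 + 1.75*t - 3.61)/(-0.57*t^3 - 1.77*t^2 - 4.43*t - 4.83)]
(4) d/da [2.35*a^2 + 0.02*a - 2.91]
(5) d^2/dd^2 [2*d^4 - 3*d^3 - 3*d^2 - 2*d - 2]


(1) = -22.2*g^3 + 9.33*g^2 + 1.92*g - 2.58
(2) = 4 - 4*x
(3) = (2.1204*t^4 + 1.995*t^3 - 19.5552*t^2 - 48.7146*t - 24.4448)/(0.3249*t^6 + 2.0178*t^5 + 8.1831*t^4 + 21.1884*t^3 + 36.7231*t^2 + 42.7938*t + 23.3289)
(4) = 4.7*a + 0.02
(5) = 24*d^2 - 18*d - 6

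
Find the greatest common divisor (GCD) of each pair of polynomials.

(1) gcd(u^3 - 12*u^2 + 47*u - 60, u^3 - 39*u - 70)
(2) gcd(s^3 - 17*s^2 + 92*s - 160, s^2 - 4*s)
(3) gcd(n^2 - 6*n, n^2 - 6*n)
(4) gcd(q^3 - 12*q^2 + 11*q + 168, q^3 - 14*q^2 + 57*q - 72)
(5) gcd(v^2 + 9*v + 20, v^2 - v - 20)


(1) = 1
(2) = gcd((s - 8)*(s - 5)*(s - 4), s*(s - 4)) = s - 4
(3) = gcd(n*(n - 6), n*(n - 6)) = n^2 - 6*n
(4) = q - 8
(5) = v + 4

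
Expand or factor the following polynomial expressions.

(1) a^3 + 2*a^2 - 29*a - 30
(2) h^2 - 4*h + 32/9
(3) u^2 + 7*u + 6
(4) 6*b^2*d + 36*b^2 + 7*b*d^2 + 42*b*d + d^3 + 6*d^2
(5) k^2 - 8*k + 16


(1) = (a - 5)*(a + 1)*(a + 6)
(2) = (h - 8/3)*(h - 4/3)
(3) = (u + 1)*(u + 6)
(4) = (b + d)*(6*b + d)*(d + 6)
(5) = (k - 4)^2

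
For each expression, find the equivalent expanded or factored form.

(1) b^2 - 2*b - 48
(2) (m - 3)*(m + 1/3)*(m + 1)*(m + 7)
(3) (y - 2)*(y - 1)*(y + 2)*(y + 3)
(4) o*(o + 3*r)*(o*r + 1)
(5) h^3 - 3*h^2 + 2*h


(1) = (b - 8)*(b + 6)
(2) = m^4 + 16*m^3/3 - 46*m^2/3 - 80*m/3 - 7
(3) = y^4 + 2*y^3 - 7*y^2 - 8*y + 12
(4) = o^3*r + 3*o^2*r^2 + o^2 + 3*o*r
(5) = h*(h - 2)*(h - 1)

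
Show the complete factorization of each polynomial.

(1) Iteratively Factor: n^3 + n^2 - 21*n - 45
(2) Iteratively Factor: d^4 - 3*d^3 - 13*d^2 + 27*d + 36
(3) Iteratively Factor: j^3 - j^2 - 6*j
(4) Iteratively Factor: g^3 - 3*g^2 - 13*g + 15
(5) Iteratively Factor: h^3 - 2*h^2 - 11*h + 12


(1) = (n + 3)*(n^2 - 2*n - 15) = (n + 3)^2*(n - 5)
(2) = (d + 3)*(d^3 - 6*d^2 + 5*d + 12) = (d + 1)*(d + 3)*(d^2 - 7*d + 12) = (d - 4)*(d + 1)*(d + 3)*(d - 3)
(3) = (j)*(j^2 - j - 6) = j*(j - 3)*(j + 2)
(4) = (g + 3)*(g^2 - 6*g + 5) = (g - 5)*(g + 3)*(g - 1)
(5) = (h - 4)*(h^2 + 2*h - 3) = (h - 4)*(h - 1)*(h + 3)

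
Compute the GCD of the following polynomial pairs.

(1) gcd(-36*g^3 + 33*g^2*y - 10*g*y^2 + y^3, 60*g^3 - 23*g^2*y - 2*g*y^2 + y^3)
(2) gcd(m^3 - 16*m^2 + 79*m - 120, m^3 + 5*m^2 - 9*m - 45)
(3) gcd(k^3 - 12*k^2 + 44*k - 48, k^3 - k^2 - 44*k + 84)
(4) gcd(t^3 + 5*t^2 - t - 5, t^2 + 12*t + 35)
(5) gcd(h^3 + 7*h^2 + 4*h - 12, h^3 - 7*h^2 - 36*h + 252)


(1) = gcd((-4*g + y)*(-3*g + y)^2, (-4*g + y)*(-3*g + y)*(5*g + y)) = 12*g^2 - 7*g*y + y^2
(2) = m - 3
(3) = k^2 - 8*k + 12
(4) = gcd((t - 1)*(t + 1)*(t + 5), (t + 5)*(t + 7)) = t + 5
(5) = gcd((h - 1)*(h + 2)*(h + 6), (h - 7)*(h - 6)*(h + 6)) = h + 6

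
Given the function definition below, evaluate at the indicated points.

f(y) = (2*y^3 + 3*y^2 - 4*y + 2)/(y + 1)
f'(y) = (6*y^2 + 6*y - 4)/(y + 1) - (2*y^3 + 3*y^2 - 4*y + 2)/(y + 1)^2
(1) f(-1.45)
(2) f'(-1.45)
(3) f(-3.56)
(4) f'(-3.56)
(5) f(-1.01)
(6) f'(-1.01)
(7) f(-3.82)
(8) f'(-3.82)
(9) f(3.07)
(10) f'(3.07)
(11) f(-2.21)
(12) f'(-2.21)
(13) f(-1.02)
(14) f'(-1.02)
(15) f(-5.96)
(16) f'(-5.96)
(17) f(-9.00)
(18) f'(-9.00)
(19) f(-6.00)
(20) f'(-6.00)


(1) = -17.80
(2) = -39.37
(3) = 14.05
(4) = -14.31
(5) = -703.97
(6) = -70003.04
(7) = 17.88
(8) = -15.16
(9) = 18.64
(10) = 12.86
(11) = -3.23
(12) = -12.62
(13) = -353.94
(14) = -17503.08
(15) = 58.67
(16) = -23.12
(17) = 147.12
(18) = -35.11
(19) = 59.60
(20) = -23.28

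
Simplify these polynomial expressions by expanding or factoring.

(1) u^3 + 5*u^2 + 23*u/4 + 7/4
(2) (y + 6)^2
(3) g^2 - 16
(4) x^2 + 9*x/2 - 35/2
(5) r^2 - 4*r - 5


(1) = (u + 1/2)*(u + 1)*(u + 7/2)
(2) = y^2 + 12*y + 36
(3) = (g - 4)*(g + 4)
(4) = (x - 5/2)*(x + 7)
(5) = (r - 5)*(r + 1)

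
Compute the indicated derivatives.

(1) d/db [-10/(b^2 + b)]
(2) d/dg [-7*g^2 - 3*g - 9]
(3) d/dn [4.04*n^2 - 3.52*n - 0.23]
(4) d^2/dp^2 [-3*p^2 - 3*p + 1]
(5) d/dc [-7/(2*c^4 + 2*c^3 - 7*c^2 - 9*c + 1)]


(1) = 10*(2*b + 1)/(b^2*(b + 1)^2)
(2) = -14*g - 3
(3) = 8.08*n - 3.52
(4) = -6
(5) = 7*(8*c^3 + 6*c^2 - 14*c - 9)/(2*c^4 + 2*c^3 - 7*c^2 - 9*c + 1)^2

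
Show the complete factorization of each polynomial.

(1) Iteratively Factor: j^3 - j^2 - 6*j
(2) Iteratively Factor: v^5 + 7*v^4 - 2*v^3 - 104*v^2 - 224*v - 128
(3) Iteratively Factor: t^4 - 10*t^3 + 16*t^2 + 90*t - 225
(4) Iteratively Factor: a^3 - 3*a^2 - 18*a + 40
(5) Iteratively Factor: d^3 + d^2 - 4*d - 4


(1) = (j + 2)*(j^2 - 3*j) = (j - 3)*(j + 2)*(j)
(2) = (v + 4)*(v^4 + 3*v^3 - 14*v^2 - 48*v - 32) = (v + 1)*(v + 4)*(v^3 + 2*v^2 - 16*v - 32) = (v + 1)*(v + 4)^2*(v^2 - 2*v - 8) = (v - 4)*(v + 1)*(v + 4)^2*(v + 2)
(3) = (t - 5)*(t^3 - 5*t^2 - 9*t + 45) = (t - 5)^2*(t^2 - 9) = (t - 5)^2*(t + 3)*(t - 3)
(4) = (a + 4)*(a^2 - 7*a + 10) = (a - 5)*(a + 4)*(a - 2)
(5) = (d + 2)*(d^2 - d - 2) = (d + 1)*(d + 2)*(d - 2)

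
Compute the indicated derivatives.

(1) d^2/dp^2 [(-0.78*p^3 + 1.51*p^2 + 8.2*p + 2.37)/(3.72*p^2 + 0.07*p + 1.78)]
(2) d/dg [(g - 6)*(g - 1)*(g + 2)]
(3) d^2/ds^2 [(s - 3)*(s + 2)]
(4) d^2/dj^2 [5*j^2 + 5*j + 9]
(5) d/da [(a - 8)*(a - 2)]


(1) = (236.485404*p^3 + 136.207224*p^2 - 336.907944*p - 23.83803)/(51.478848*p^6 + 2.906064*p^5 + 73.95174*p^4 + 2.781415*p^3 + 35.38551*p^2 + 0.665364*p + 5.639752)
(2) = 3*g^2 - 10*g - 8
(3) = 2
(4) = 10
(5) = 2*a - 10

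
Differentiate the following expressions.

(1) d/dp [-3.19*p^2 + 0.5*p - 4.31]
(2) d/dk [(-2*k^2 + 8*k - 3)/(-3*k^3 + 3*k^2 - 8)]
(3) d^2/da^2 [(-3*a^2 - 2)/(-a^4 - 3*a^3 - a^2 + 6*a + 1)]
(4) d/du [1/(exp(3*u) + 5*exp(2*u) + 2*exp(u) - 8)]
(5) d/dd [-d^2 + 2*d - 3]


(1) = 0.5 - 6.38*p
(2) = (-6*k^4 + 48*k^3 - 51*k^2 + 50*k - 64)/(9*k^6 - 18*k^5 + 9*k^4 + 48*k^3 - 48*k^2 + 64)
(3) = 2*(9*a^8 + 27*a^7 + 44*a^6 + 198*a^5 + 324*a^4 + 105*a^3 - 81*a^2 - 18*a + 77)/(a^12 + 9*a^11 + 30*a^10 + 27*a^9 - 81*a^8 - 207*a^7 - 32*a^6 + 324*a^5 + 216*a^4 - 171*a^3 - 105*a^2 - 18*a - 1)
(4) = (-3*exp(2*u) - 10*exp(u) - 2)*exp(u)/(exp(3*u) + 5*exp(2*u) + 2*exp(u) - 8)^2
(5) = 2 - 2*d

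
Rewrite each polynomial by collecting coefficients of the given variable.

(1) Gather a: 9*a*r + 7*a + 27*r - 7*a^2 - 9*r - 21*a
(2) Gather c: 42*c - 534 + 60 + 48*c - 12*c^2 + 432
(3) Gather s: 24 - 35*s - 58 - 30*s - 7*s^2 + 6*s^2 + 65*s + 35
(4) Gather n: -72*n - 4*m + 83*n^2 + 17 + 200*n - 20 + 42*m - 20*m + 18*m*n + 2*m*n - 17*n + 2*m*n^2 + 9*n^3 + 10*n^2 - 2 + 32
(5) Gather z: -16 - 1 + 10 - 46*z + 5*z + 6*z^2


(1) = -7*a^2 + a*(9*r - 14) + 18*r
(2) = -12*c^2 + 90*c - 42
(3) = 1 - s^2
(4) = 18*m + 9*n^3 + n^2*(2*m + 93) + n*(20*m + 111) + 27
(5) = 6*z^2 - 41*z - 7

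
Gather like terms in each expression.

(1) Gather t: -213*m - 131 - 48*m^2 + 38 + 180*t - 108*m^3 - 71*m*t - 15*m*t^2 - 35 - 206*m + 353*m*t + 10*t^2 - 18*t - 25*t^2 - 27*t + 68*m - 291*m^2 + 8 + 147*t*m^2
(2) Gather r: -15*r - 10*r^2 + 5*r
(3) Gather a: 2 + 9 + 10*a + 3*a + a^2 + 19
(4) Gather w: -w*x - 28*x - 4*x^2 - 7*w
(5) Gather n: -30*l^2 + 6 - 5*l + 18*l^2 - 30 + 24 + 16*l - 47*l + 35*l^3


(1) = -108*m^3 - 339*m^2 - 351*m + t^2*(-15*m - 15) + t*(147*m^2 + 282*m + 135) - 120
(2) = -10*r^2 - 10*r
(3) = a^2 + 13*a + 30
(4) = w*(-x - 7) - 4*x^2 - 28*x
(5) = 35*l^3 - 12*l^2 - 36*l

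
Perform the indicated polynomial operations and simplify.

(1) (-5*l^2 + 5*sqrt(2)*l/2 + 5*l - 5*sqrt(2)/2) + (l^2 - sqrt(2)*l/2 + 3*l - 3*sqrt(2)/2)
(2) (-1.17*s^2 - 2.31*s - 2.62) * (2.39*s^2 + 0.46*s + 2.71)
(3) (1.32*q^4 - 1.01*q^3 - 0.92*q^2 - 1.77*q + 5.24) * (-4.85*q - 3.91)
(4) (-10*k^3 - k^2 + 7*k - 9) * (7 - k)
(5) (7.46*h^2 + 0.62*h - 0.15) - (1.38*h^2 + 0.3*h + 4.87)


(1) = -4*l^2 + 2*sqrt(2)*l + 8*l - 4*sqrt(2)
(2) = -2.7963*s^4 - 6.0591*s^3 - 10.4951*s^2 - 7.4653*s - 7.1002
(3) = -6.402*q^5 - 0.2627*q^4 + 8.4111*q^3 + 12.1817*q^2 - 18.4933*q - 20.4884
(4) = 10*k^4 - 69*k^3 - 14*k^2 + 58*k - 63
(5) = 6.08*h^2 + 0.32*h - 5.02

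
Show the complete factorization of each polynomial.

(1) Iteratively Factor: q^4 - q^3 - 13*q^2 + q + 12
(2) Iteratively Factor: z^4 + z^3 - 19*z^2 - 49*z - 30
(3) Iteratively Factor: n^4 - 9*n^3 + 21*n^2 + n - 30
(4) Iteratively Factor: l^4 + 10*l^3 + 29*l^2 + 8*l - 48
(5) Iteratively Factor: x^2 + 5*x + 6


(1) = (q + 1)*(q^3 - 2*q^2 - 11*q + 12) = (q - 1)*(q + 1)*(q^2 - q - 12) = (q - 4)*(q - 1)*(q + 1)*(q + 3)
(2) = (z + 1)*(z^3 - 19*z - 30) = (z + 1)*(z + 3)*(z^2 - 3*z - 10) = (z - 5)*(z + 1)*(z + 3)*(z + 2)
(3) = (n - 2)*(n^3 - 7*n^2 + 7*n + 15) = (n - 3)*(n - 2)*(n^2 - 4*n - 5) = (n - 5)*(n - 3)*(n - 2)*(n + 1)
(4) = (l + 4)*(l^3 + 6*l^2 + 5*l - 12) = (l - 1)*(l + 4)*(l^2 + 7*l + 12) = (l - 1)*(l + 4)^2*(l + 3)
(5) = (x + 2)*(x + 3)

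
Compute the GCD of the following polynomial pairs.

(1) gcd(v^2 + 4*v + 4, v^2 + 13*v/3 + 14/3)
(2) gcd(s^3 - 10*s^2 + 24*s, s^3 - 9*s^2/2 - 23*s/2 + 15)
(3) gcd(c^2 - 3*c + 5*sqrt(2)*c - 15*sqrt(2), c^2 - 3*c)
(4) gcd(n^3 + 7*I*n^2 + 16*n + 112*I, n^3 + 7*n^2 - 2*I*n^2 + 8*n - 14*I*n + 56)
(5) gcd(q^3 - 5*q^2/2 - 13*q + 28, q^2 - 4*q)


(1) = v + 2
(2) = gcd(s*(s - 6)*(s - 4), (s - 6)*(s - 1)*(s + 5/2)) = s - 6
(3) = gcd((c - 3)*(c + 5*sqrt(2)), c*(c - 3)) = c - 3
(4) = n - 4*I
(5) = q - 4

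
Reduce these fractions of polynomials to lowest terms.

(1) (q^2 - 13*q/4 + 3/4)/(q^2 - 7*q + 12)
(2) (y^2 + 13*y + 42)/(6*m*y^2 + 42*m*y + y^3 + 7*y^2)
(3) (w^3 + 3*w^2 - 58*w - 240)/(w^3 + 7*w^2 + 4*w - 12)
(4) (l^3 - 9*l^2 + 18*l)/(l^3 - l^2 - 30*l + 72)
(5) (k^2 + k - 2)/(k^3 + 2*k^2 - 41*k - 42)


(1) = (4*q - 1)/(4*q - 16)
(2) = (y + 6)/(6*m*y + y^2)
(3) = (w^2 - 3*w - 40)/(w^2 + w - 2)
(4) = (l^2 - 6*l)/(l^2 + 2*l - 24)
(5) = (k^2 + k - 2)/(k^3 + 2*k^2 - 41*k - 42)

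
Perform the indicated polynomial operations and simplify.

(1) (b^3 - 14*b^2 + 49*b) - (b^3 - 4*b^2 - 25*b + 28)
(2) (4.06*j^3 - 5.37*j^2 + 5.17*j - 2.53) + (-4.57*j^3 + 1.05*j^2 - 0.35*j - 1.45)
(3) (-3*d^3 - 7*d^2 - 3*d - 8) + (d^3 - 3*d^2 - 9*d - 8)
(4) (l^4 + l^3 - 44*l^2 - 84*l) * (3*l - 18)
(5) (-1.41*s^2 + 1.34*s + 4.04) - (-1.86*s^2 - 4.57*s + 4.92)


(1) = -10*b^2 + 74*b - 28
(2) = -0.51*j^3 - 4.32*j^2 + 4.82*j - 3.98
(3) = -2*d^3 - 10*d^2 - 12*d - 16
(4) = 3*l^5 - 15*l^4 - 150*l^3 + 540*l^2 + 1512*l
(5) = 0.45*s^2 + 5.91*s - 0.88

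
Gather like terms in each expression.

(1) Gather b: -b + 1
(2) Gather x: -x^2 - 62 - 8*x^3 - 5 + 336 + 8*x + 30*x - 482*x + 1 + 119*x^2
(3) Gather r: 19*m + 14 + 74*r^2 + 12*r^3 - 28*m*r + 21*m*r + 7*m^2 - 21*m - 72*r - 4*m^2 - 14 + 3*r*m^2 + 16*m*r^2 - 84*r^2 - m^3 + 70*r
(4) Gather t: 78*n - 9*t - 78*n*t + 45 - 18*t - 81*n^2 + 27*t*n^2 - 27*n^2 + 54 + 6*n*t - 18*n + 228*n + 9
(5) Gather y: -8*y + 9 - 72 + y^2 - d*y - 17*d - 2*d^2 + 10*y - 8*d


(1) = 1 - b
(2) = -8*x^3 + 118*x^2 - 444*x + 270
(3) = -m^3 + 3*m^2 - 2*m + 12*r^3 + r^2*(16*m - 10) + r*(3*m^2 - 7*m - 2)
(4) = -108*n^2 + 288*n + t*(27*n^2 - 72*n - 27) + 108
(5) = -2*d^2 - 25*d + y^2 + y*(2 - d) - 63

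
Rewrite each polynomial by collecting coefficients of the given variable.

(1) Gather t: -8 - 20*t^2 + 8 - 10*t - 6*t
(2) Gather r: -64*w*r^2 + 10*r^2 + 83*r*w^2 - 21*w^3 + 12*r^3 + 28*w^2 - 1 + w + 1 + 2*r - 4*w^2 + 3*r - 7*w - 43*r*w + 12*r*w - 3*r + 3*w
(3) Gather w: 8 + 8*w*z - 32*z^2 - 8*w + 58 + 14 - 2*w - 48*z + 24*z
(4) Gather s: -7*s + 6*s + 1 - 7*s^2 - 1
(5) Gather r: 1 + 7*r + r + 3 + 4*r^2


(1) = -20*t^2 - 16*t
(2) = 12*r^3 + r^2*(10 - 64*w) + r*(83*w^2 - 31*w + 2) - 21*w^3 + 24*w^2 - 3*w
(3) = w*(8*z - 10) - 32*z^2 - 24*z + 80
(4) = -7*s^2 - s
(5) = 4*r^2 + 8*r + 4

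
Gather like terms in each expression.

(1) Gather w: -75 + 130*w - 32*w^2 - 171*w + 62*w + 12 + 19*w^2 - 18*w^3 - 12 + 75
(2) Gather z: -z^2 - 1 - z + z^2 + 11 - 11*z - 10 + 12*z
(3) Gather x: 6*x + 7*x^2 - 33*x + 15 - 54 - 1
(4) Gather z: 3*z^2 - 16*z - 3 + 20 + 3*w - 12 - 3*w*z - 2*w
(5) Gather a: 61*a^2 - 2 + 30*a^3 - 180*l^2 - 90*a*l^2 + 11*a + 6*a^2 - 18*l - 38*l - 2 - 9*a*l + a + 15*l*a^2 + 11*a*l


(1) = -18*w^3 - 13*w^2 + 21*w
(2) = 0
(3) = 7*x^2 - 27*x - 40
(4) = w + 3*z^2 + z*(-3*w - 16) + 5
(5) = 30*a^3 + a^2*(15*l + 67) + a*(-90*l^2 + 2*l + 12) - 180*l^2 - 56*l - 4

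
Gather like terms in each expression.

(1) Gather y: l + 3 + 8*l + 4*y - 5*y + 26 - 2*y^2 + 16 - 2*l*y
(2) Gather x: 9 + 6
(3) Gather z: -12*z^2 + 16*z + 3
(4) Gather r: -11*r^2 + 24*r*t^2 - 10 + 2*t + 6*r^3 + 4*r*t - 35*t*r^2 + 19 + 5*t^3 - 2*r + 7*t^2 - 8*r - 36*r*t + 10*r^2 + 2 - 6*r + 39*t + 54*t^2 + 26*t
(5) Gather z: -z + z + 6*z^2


(1) = 9*l - 2*y^2 + y*(-2*l - 1) + 45
(2) = 15
(3) = -12*z^2 + 16*z + 3
(4) = 6*r^3 + r^2*(-35*t - 1) + r*(24*t^2 - 32*t - 16) + 5*t^3 + 61*t^2 + 67*t + 11
(5) = 6*z^2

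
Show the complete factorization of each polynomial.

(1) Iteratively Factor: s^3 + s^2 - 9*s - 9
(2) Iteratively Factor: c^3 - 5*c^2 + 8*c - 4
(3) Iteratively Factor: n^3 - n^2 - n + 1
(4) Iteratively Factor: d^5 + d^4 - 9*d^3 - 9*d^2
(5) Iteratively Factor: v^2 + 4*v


(1) = (s + 3)*(s^2 - 2*s - 3) = (s + 1)*(s + 3)*(s - 3)
(2) = (c - 1)*(c^2 - 4*c + 4) = (c - 2)*(c - 1)*(c - 2)
(3) = (n - 1)*(n^2 - 1) = (n - 1)*(n + 1)*(n - 1)
(4) = (d + 3)*(d^4 - 2*d^3 - 3*d^2) = (d - 3)*(d + 3)*(d^3 + d^2) = d*(d - 3)*(d + 3)*(d^2 + d) = d*(d - 3)*(d + 1)*(d + 3)*(d)
(5) = (v + 4)*(v)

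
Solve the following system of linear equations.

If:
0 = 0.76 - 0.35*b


Then:
b = 2.17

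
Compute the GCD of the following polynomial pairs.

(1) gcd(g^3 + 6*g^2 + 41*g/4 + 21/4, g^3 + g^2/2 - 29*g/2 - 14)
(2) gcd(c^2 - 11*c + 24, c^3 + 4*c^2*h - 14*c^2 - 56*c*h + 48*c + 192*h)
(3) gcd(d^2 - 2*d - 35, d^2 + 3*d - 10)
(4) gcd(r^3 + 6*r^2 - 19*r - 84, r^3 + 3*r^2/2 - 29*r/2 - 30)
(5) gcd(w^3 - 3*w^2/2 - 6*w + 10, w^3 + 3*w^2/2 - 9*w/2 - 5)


(1) = g^2 + 9*g/2 + 7/2
(2) = c - 8
(3) = gcd((d - 7)*(d + 5), (d - 2)*(d + 5)) = d + 5
(4) = r^2 - r - 12
(5) = w^2 + w/2 - 5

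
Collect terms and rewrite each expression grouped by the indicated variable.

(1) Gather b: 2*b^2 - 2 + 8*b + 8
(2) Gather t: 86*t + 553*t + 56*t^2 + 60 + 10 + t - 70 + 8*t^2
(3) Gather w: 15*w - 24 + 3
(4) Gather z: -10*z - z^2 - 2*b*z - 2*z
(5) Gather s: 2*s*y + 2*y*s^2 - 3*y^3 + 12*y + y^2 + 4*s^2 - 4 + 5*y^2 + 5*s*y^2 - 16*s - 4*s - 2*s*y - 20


(1) = 2*b^2 + 8*b + 6
(2) = 64*t^2 + 640*t
(3) = 15*w - 21
(4) = -z^2 + z*(-2*b - 12)
(5) = s^2*(2*y + 4) + s*(5*y^2 - 20) - 3*y^3 + 6*y^2 + 12*y - 24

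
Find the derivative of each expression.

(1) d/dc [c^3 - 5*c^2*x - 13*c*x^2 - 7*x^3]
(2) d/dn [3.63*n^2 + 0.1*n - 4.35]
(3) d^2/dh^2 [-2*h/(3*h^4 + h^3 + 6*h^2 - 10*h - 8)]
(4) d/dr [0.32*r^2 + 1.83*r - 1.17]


(1) = 3*c^2 - 10*c*x - 13*x^2
(2) = 7.26*n + 0.1
(3) = 4*(-h*(12*h^3 + 3*h^2 + 12*h - 10)^2 + (12*h^3 + 3*h^2 + 3*h*(6*h^2 + h + 2) + 12*h - 10)*(3*h^4 + h^3 + 6*h^2 - 10*h - 8))/(3*h^4 + h^3 + 6*h^2 - 10*h - 8)^3
(4) = 0.64*r + 1.83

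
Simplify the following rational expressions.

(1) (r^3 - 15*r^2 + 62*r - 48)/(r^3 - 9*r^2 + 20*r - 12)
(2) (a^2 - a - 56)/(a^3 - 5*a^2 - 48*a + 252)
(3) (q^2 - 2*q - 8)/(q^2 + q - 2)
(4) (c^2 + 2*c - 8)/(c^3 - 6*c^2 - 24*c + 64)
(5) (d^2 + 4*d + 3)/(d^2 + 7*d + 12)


(1) = (r - 8)/(r - 2)
(2) = (a - 8)/(a^2 - 12*a + 36)
(3) = (q - 4)/(q - 1)
(4) = 1/(c - 8)
(5) = (d + 1)/(d + 4)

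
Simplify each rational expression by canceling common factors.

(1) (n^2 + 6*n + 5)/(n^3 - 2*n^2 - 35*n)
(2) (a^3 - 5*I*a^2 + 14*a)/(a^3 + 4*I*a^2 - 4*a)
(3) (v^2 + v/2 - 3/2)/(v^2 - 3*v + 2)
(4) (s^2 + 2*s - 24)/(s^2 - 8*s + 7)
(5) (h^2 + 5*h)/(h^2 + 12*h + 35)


(1) = (n + 1)/(n^2 - 7*n)
(2) = (a - 7*I)/(a + 2*I)
(3) = (2*v + 3)/(2*v - 4)
(4) = (s^2 + 2*s - 24)/(s^2 - 8*s + 7)
(5) = h/(h + 7)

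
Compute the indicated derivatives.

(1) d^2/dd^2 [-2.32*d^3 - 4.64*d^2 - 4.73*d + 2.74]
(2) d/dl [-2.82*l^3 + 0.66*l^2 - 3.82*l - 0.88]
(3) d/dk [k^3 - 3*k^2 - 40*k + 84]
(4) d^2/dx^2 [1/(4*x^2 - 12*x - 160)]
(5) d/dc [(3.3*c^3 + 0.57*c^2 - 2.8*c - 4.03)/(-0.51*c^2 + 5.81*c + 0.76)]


(1) = -13.92*d - 9.28
(2) = -8.46*l^2 + 1.32*l - 3.82
(3) = 3*k^2 - 6*k - 40
(4) = (x^2 - 3*x - (2*x - 3)^2 - 40)/(2*(-x^2 + 3*x + 40)^3)
(5) = (-1.683*c^4 + 38.346*c^3 + 9.4077*c^2 - 3.2442*c + 21.2863)/(0.2601*c^4 - 5.9262*c^3 + 32.9809*c^2 + 8.8312*c + 0.5776)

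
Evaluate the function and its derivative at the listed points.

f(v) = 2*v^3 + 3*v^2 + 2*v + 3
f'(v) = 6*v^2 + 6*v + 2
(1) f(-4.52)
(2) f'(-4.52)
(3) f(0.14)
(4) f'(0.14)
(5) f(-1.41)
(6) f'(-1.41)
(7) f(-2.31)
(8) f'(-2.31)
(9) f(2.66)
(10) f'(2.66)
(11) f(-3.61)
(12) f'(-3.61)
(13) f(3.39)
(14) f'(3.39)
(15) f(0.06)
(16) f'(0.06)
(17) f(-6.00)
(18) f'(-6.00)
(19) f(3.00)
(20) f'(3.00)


(1) = -129.44
(2) = 97.46
(3) = 3.34
(4) = 2.96
(5) = 0.54
(6) = 5.47
(7) = -10.26
(8) = 20.16
(9) = 67.19
(10) = 60.41
(11) = -59.22
(12) = 58.53
(13) = 122.17
(14) = 91.29
(15) = 3.13
(16) = 2.38
(17) = -333.00
(18) = 182.00
(19) = 90.00
(20) = 74.00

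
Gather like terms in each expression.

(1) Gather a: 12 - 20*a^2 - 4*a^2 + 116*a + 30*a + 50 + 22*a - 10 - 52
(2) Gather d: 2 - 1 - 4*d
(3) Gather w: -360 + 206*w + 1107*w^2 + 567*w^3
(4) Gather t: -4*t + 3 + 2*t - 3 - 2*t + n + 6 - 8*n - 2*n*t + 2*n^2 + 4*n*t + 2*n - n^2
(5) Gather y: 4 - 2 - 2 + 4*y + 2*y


(1) = -24*a^2 + 168*a
(2) = 1 - 4*d
(3) = 567*w^3 + 1107*w^2 + 206*w - 360
(4) = n^2 - 5*n + t*(2*n - 4) + 6
(5) = 6*y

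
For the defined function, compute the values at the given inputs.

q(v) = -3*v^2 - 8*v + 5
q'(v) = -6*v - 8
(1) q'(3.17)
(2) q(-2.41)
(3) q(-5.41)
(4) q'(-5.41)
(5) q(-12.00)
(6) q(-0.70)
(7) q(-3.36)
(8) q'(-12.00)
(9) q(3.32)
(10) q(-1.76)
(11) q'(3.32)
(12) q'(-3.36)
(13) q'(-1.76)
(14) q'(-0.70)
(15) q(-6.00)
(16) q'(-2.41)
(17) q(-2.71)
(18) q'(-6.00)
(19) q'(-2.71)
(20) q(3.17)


(1) = -27.02
(2) = 6.86
(3) = -39.52
(4) = 24.46
(5) = -331.00
(6) = 9.13
(7) = -1.99
(8) = 64.00
(9) = -54.63
(10) = 9.79
(11) = -27.92
(12) = 12.16
(13) = 2.56
(14) = -3.80
(15) = -55.00
(16) = 6.46
(17) = 4.65
(18) = 28.00
(19) = 8.26
(20) = -50.51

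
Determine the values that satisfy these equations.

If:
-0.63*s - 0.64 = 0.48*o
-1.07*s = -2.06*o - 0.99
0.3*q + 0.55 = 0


Then:
o = -0.72
q = -1.83
s = -0.47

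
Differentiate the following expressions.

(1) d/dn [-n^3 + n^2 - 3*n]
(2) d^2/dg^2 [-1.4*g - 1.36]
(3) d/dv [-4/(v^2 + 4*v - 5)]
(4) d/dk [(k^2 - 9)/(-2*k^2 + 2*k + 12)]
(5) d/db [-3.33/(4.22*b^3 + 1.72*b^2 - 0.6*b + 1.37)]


(1) = -3*n^2 + 2*n - 3
(2) = 0
(3) = 8*(v + 2)/(v^2 + 4*v - 5)^2
(4) = 1/(2*(k^2 + 4*k + 4))
(5) = (42.1578*b^2 + 11.4552*b - 1.998)/(4.22*b^3 + 1.72*b^2 - 0.6*b + 1.37)^2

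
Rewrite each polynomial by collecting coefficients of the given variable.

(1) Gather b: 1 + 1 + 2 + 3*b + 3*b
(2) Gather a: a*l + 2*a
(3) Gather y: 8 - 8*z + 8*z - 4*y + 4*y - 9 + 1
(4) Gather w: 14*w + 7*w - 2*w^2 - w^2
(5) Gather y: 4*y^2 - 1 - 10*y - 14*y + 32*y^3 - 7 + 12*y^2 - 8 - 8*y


(1) = 6*b + 4
(2) = a*(l + 2)
(3) = 0
(4) = -3*w^2 + 21*w
(5) = 32*y^3 + 16*y^2 - 32*y - 16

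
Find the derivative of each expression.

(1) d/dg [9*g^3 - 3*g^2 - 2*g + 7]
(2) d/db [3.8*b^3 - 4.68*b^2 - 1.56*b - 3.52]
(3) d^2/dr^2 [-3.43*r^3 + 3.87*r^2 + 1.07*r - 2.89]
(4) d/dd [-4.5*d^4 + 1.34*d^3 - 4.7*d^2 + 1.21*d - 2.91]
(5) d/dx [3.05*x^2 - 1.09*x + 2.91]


(1) = 27*g^2 - 6*g - 2
(2) = 11.4*b^2 - 9.36*b - 1.56
(3) = 7.74 - 20.58*r
(4) = -18.0*d^3 + 4.02*d^2 - 9.4*d + 1.21
(5) = 6.1*x - 1.09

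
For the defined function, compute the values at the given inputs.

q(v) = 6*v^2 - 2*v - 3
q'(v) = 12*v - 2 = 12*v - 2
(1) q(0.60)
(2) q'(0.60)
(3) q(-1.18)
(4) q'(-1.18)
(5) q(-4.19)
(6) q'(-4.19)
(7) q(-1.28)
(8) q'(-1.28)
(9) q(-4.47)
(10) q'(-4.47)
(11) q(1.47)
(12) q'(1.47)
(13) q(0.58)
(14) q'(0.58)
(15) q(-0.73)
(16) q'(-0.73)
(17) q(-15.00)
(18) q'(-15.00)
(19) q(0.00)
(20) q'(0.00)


(1) = -2.04
(2) = 5.20
(3) = 7.71
(4) = -16.16
(5) = 110.72
(6) = -52.28
(7) = 9.39
(8) = -17.36
(9) = 125.83
(10) = -55.64
(11) = 7.03
(12) = 15.64
(13) = -2.14
(14) = 4.96
(15) = 1.66
(16) = -10.76
(17) = 1377.00
(18) = -182.00
(19) = -3.00
(20) = -2.00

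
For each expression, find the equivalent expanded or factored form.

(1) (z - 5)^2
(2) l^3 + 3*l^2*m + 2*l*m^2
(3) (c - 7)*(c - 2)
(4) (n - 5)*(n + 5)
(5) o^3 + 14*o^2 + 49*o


(1) = z^2 - 10*z + 25
(2) = l*(l + m)*(l + 2*m)
(3) = c^2 - 9*c + 14
(4) = n^2 - 25
(5) = o*(o + 7)^2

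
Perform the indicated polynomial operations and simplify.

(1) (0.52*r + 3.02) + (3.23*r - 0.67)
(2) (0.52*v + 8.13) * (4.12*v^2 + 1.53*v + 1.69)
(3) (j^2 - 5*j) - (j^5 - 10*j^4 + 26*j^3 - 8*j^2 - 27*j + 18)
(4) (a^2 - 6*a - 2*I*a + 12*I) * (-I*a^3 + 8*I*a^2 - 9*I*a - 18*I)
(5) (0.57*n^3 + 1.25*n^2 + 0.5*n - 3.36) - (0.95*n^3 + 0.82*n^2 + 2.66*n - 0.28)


(1) = 3.75*r + 2.35
(2) = 2.1424*v^3 + 34.2912*v^2 + 13.3177*v + 13.7397
(3) = -j^5 + 10*j^4 - 26*j^3 + 9*j^2 + 22*j - 18
(4) = -I*a^5 - 2*a^4 + 14*I*a^4 + 28*a^3 - 57*I*a^3 - 114*a^2 + 36*I*a^2 + 72*a + 108*I*a + 216
(5) = -0.38*n^3 + 0.43*n^2 - 2.16*n - 3.08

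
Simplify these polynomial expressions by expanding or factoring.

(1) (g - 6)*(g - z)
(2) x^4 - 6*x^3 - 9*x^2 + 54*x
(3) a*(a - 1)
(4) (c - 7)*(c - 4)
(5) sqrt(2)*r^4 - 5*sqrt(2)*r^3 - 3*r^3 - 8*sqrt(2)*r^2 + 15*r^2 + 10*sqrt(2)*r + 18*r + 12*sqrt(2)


(1) = g^2 - g*z - 6*g + 6*z
(2) = x*(x - 6)*(x - 3)*(x + 3)
(3) = a^2 - a
(4) = c^2 - 11*c + 28
(5) = (r - 6)*(r + 1)*(r - 2*sqrt(2))*(sqrt(2)*r + 1)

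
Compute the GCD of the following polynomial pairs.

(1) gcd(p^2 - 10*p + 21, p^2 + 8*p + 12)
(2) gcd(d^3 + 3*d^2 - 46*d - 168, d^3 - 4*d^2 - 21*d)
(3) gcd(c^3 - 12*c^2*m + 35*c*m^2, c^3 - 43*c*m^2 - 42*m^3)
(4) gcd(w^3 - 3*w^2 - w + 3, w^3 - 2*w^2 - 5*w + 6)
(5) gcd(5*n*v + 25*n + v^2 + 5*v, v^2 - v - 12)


(1) = gcd((p - 7)*(p - 3), (p + 2)*(p + 6)) = 1
(2) = d - 7
(3) = c - 7*m
(4) = gcd((w - 3)*(w - 1)*(w + 1), (w - 3)*(w - 1)*(w + 2)) = w^2 - 4*w + 3
(5) = gcd((5*n + v)*(v + 5), (v - 4)*(v + 3)) = 1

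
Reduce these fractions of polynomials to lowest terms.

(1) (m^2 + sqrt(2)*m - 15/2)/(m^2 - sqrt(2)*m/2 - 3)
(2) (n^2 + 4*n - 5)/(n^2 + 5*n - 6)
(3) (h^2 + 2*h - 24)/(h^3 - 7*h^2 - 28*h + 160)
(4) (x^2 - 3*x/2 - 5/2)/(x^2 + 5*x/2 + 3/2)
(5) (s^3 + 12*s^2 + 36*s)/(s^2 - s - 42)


(1) = (4*m + 10*sqrt(2))/(4*m + 4*sqrt(2))
(2) = (n + 5)/(n + 6)
(3) = (h + 6)/(h^2 - 3*h - 40)
(4) = (2*x - 5)/(2*x + 3)
(5) = (s^2 + 6*s)/(s - 7)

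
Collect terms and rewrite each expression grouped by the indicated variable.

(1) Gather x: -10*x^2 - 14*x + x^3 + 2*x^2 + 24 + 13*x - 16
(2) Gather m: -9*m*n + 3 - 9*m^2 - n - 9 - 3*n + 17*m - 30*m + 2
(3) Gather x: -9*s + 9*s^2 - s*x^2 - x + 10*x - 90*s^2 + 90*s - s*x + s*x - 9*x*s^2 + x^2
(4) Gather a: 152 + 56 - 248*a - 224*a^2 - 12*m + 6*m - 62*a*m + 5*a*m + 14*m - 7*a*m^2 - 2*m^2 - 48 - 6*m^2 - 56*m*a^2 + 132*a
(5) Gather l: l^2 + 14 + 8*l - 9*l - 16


(1) = x^3 - 8*x^2 - x + 8
(2) = -9*m^2 + m*(-9*n - 13) - 4*n - 4
(3) = -81*s^2 + 81*s + x^2*(1 - s) + x*(9 - 9*s^2)
(4) = a^2*(-56*m - 224) + a*(-7*m^2 - 57*m - 116) - 8*m^2 + 8*m + 160
(5) = l^2 - l - 2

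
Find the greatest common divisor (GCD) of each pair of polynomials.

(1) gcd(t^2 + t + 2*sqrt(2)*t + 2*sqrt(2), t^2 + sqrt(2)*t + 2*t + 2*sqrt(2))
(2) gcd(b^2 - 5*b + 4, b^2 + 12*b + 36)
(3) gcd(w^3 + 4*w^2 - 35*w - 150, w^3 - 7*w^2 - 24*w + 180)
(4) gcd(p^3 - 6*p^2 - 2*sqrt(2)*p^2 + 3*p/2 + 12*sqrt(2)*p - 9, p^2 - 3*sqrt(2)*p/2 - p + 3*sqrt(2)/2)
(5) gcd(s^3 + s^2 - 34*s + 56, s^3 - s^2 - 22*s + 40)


(1) = gcd((t + 1)*(t + 2*sqrt(2)), (t + 2)*(t + sqrt(2))) = 1
(2) = 1
(3) = gcd((w - 6)*(w + 5)^2, (w - 6)^2*(w + 5)) = w^2 - w - 30
(4) = gcd((p - 6)*(p - 3*sqrt(2)/2)*(p - sqrt(2)/2), (p - 1)*(p - 3*sqrt(2)/2)) = p - 3*sqrt(2)/2
(5) = s^2 - 6*s + 8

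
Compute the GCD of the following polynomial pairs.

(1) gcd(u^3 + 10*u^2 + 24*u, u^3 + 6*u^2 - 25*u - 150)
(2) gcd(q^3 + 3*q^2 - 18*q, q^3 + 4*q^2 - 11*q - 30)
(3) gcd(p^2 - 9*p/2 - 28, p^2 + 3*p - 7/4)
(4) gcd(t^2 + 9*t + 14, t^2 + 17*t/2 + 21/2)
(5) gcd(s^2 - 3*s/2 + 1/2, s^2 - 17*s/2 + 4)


(1) = gcd(u*(u + 4)*(u + 6), (u - 5)*(u + 5)*(u + 6)) = u + 6
(2) = gcd(q*(q - 3)*(q + 6), (q - 3)*(q + 2)*(q + 5)) = q - 3
(3) = p + 7/2
(4) = gcd((t + 2)*(t + 7), (t + 3/2)*(t + 7)) = t + 7
(5) = s - 1/2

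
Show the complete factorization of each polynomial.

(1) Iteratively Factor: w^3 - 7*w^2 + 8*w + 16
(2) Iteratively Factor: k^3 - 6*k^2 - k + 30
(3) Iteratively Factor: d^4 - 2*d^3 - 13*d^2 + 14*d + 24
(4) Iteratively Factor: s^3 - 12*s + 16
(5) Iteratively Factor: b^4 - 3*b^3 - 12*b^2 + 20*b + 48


(1) = (w + 1)*(w^2 - 8*w + 16) = (w - 4)*(w + 1)*(w - 4)
(2) = (k - 3)*(k^2 - 3*k - 10) = (k - 3)*(k + 2)*(k - 5)
(3) = (d - 2)*(d^3 - 13*d - 12) = (d - 2)*(d + 3)*(d^2 - 3*d - 4) = (d - 4)*(d - 2)*(d + 3)*(d + 1)
(4) = (s - 2)*(s^2 + 2*s - 8) = (s - 2)^2*(s + 4)
(5) = (b - 3)*(b^3 - 12*b - 16) = (b - 4)*(b - 3)*(b^2 + 4*b + 4) = (b - 4)*(b - 3)*(b + 2)*(b + 2)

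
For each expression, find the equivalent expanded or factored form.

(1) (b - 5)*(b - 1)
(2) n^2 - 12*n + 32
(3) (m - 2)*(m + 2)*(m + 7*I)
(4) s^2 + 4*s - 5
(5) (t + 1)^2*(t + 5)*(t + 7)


(1) = b^2 - 6*b + 5
(2) = (n - 8)*(n - 4)
(3) = m^3 + 7*I*m^2 - 4*m - 28*I
(4) = (s - 1)*(s + 5)
(5) = t^4 + 14*t^3 + 60*t^2 + 82*t + 35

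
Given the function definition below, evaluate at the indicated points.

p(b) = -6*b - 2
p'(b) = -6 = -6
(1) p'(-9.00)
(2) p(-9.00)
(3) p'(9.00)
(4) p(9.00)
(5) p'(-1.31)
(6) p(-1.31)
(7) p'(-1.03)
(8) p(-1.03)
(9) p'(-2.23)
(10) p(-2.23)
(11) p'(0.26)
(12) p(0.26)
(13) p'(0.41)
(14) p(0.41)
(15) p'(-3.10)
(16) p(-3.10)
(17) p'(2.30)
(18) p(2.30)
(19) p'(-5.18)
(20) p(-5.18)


(1) = -6.00
(2) = 52.00
(3) = -6.00
(4) = -56.00
(5) = -6.00
(6) = 5.86
(7) = -6.00
(8) = 4.18
(9) = -6.00
(10) = 11.38
(11) = -6.00
(12) = -3.56
(13) = -6.00
(14) = -4.46
(15) = -6.00
(16) = 16.60
(17) = -6.00
(18) = -15.80
(19) = -6.00
(20) = 29.08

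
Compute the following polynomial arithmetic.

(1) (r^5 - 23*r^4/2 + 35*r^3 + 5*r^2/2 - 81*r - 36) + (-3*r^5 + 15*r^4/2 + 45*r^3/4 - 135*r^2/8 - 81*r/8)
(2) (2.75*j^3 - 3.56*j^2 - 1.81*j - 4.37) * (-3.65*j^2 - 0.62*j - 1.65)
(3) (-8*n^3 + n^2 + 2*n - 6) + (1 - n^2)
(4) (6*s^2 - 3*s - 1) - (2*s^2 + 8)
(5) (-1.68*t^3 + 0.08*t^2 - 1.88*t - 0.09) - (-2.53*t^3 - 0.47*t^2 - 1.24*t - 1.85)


(1) = -2*r^5 - 4*r^4 + 185*r^3/4 - 115*r^2/8 - 729*r/8 - 36
(2) = -10.0375*j^5 + 11.289*j^4 + 4.2762*j^3 + 22.9467*j^2 + 5.6959*j + 7.2105
(3) = -8*n^3 + 2*n - 5
(4) = 4*s^2 - 3*s - 9
(5) = 0.85*t^3 + 0.55*t^2 - 0.64*t + 1.76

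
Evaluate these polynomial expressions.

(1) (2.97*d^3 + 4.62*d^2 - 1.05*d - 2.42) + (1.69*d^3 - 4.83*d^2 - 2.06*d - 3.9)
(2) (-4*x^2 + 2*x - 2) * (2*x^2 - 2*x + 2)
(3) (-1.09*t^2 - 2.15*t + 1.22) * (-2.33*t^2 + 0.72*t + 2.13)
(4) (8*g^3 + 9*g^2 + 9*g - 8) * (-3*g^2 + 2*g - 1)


(1) = 4.66*d^3 - 0.21*d^2 - 3.11*d - 6.32
(2) = -8*x^4 + 12*x^3 - 16*x^2 + 8*x - 4
(3) = 2.5397*t^4 + 4.2247*t^3 - 6.7123*t^2 - 3.7011*t + 2.5986
(4) = -24*g^5 - 11*g^4 - 17*g^3 + 33*g^2 - 25*g + 8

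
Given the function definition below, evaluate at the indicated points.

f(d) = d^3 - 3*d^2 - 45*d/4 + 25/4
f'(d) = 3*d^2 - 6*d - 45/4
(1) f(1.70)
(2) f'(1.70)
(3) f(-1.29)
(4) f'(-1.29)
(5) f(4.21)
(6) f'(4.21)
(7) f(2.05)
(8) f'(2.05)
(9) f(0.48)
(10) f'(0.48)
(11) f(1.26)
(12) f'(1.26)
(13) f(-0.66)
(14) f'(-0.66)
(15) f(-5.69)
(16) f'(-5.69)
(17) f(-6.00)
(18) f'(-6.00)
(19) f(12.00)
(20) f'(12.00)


(1) = -16.63
(2) = -12.78
(3) = 13.62
(4) = 1.48
(5) = -19.67
(6) = 16.66
(7) = -20.80
(8) = -10.94
(9) = 0.27
(10) = -13.44
(11) = -10.69
(12) = -14.05
(13) = 12.08
(14) = -5.98
(15) = -211.09
(16) = 120.02
(17) = -250.25
(18) = 132.75
(19) = 1167.25
(20) = 348.75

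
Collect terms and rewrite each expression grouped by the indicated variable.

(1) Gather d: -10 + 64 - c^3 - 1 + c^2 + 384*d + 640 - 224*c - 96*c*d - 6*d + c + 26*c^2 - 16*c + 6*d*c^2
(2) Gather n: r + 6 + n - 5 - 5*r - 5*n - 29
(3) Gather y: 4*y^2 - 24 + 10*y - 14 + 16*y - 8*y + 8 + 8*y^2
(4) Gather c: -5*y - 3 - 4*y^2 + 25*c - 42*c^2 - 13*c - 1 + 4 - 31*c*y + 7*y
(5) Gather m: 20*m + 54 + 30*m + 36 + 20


(1) = -c^3 + 27*c^2 - 239*c + d*(6*c^2 - 96*c + 378) + 693
(2) = -4*n - 4*r - 28
(3) = 12*y^2 + 18*y - 30
(4) = -42*c^2 + c*(12 - 31*y) - 4*y^2 + 2*y
(5) = 50*m + 110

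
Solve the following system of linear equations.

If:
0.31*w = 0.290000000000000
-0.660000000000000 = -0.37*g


Then:
g = 1.78
w = 0.94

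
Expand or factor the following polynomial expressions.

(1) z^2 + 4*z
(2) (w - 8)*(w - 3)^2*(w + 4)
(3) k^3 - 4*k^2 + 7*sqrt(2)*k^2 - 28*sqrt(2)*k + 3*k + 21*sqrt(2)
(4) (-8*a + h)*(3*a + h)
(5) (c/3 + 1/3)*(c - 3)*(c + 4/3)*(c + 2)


(1) = z*(z + 4)
(2) = w^4 - 10*w^3 + w^2 + 156*w - 288
(3) = (k - 3)*(k - 1)*(k + 7*sqrt(2))
(4) = -24*a^2 - 5*a*h + h^2
(5) = c^4/3 + 4*c^3/9 - 7*c^2/3 - 46*c/9 - 8/3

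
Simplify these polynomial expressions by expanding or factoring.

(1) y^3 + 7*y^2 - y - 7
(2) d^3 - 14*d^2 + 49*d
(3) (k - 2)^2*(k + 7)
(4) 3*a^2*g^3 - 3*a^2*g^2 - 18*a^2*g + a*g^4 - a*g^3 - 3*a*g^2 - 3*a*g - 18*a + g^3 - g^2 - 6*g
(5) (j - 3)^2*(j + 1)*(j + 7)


(1) = (y - 1)*(y + 1)*(y + 7)
(2) = d*(d - 7)^2
(3) = k^3 + 3*k^2 - 24*k + 28
(4) = (3*a + g)*(g - 3)*(g + 2)*(a*g + 1)
(5) = j^4 + 2*j^3 - 32*j^2 + 30*j + 63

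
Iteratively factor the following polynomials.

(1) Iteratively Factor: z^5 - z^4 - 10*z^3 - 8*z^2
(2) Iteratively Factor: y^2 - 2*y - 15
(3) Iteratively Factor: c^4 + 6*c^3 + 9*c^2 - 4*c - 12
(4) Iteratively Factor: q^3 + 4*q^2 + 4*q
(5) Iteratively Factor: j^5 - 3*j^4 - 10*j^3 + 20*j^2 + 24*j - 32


(1) = (z - 4)*(z^4 + 3*z^3 + 2*z^2) = z*(z - 4)*(z^3 + 3*z^2 + 2*z) = z^2*(z - 4)*(z^2 + 3*z + 2) = z^2*(z - 4)*(z + 2)*(z + 1)
(2) = (y - 5)*(y + 3)
(3) = (c - 1)*(c^3 + 7*c^2 + 16*c + 12) = (c - 1)*(c + 3)*(c^2 + 4*c + 4) = (c - 1)*(c + 2)*(c + 3)*(c + 2)
(4) = (q)*(q^2 + 4*q + 4) = q*(q + 2)*(q + 2)
(5) = (j - 4)*(j^4 + j^3 - 6*j^2 - 4*j + 8) = (j - 4)*(j - 2)*(j^3 + 3*j^2 - 4) = (j - 4)*(j - 2)*(j + 2)*(j^2 + j - 2) = (j - 4)*(j - 2)*(j - 1)*(j + 2)*(j + 2)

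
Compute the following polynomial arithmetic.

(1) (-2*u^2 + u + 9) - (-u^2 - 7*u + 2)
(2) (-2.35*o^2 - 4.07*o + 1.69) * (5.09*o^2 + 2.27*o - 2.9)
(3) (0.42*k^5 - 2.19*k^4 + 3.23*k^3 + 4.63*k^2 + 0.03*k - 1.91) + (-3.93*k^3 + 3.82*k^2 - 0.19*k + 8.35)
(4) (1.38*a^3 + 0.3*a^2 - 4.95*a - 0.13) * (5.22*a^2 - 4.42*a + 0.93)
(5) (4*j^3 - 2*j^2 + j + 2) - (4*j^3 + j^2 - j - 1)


(1) = -u^2 + 8*u + 7
(2) = -11.9615*o^4 - 26.0508*o^3 + 6.1782*o^2 + 15.6393*o - 4.901
(3) = 0.42*k^5 - 2.19*k^4 - 0.7*k^3 + 8.45*k^2 - 0.16*k + 6.44
(4) = 7.2036*a^5 - 4.5336*a^4 - 25.8816*a^3 + 21.4794*a^2 - 4.0289*a - 0.1209
(5) = -3*j^2 + 2*j + 3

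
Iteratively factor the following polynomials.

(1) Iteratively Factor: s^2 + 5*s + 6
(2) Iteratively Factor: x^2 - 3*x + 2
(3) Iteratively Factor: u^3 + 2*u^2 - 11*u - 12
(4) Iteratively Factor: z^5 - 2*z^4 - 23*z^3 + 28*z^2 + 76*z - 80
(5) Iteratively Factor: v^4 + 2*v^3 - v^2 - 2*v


(1) = (s + 2)*(s + 3)
(2) = (x - 1)*(x - 2)
(3) = (u + 1)*(u^2 + u - 12) = (u + 1)*(u + 4)*(u - 3)
(4) = (z + 2)*(z^4 - 4*z^3 - 15*z^2 + 58*z - 40) = (z + 2)*(z + 4)*(z^3 - 8*z^2 + 17*z - 10) = (z - 5)*(z + 2)*(z + 4)*(z^2 - 3*z + 2) = (z - 5)*(z - 1)*(z + 2)*(z + 4)*(z - 2)
(5) = (v)*(v^3 + 2*v^2 - v - 2) = v*(v + 1)*(v^2 + v - 2) = v*(v - 1)*(v + 1)*(v + 2)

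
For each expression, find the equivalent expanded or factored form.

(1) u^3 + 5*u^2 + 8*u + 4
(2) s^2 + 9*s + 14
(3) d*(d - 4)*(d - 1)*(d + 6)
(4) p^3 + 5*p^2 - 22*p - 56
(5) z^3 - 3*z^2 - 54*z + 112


(1) = (u + 1)*(u + 2)^2
(2) = (s + 2)*(s + 7)
(3) = d^4 + d^3 - 26*d^2 + 24*d
(4) = (p - 4)*(p + 2)*(p + 7)
(5) = (z - 8)*(z - 2)*(z + 7)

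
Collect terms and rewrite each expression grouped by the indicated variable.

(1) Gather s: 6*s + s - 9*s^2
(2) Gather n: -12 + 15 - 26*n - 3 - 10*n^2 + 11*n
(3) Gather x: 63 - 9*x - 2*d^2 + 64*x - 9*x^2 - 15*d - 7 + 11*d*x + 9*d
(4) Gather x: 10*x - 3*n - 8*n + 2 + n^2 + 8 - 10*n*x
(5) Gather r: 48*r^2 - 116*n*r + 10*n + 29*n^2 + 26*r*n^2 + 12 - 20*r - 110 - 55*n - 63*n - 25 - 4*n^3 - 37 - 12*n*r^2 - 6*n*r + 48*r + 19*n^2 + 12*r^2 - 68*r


(1) = -9*s^2 + 7*s
(2) = -10*n^2 - 15*n
(3) = -2*d^2 - 6*d - 9*x^2 + x*(11*d + 55) + 56
(4) = n^2 - 11*n + x*(10 - 10*n) + 10
(5) = -4*n^3 + 48*n^2 - 108*n + r^2*(60 - 12*n) + r*(26*n^2 - 122*n - 40) - 160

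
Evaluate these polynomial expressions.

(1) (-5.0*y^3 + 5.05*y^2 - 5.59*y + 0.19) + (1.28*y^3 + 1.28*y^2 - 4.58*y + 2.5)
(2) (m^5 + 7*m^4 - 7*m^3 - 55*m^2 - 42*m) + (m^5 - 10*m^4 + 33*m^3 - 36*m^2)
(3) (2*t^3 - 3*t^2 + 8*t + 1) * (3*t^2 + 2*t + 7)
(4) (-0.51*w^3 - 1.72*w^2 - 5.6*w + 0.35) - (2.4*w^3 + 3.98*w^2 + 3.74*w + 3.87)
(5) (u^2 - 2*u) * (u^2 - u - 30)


(1) = -3.72*y^3 + 6.33*y^2 - 10.17*y + 2.69
(2) = 2*m^5 - 3*m^4 + 26*m^3 - 91*m^2 - 42*m
(3) = 6*t^5 - 5*t^4 + 32*t^3 - 2*t^2 + 58*t + 7
(4) = -2.91*w^3 - 5.7*w^2 - 9.34*w - 3.52
(5) = u^4 - 3*u^3 - 28*u^2 + 60*u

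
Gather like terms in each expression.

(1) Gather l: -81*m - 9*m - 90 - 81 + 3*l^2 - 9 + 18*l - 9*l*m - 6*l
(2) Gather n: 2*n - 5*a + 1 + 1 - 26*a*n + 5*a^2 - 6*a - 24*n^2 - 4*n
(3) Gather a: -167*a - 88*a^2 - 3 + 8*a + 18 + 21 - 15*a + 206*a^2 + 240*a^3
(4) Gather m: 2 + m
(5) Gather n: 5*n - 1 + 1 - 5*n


(1) = 3*l^2 + l*(12 - 9*m) - 90*m - 180
(2) = 5*a^2 - 11*a - 24*n^2 + n*(-26*a - 2) + 2
(3) = 240*a^3 + 118*a^2 - 174*a + 36
(4) = m + 2
(5) = 0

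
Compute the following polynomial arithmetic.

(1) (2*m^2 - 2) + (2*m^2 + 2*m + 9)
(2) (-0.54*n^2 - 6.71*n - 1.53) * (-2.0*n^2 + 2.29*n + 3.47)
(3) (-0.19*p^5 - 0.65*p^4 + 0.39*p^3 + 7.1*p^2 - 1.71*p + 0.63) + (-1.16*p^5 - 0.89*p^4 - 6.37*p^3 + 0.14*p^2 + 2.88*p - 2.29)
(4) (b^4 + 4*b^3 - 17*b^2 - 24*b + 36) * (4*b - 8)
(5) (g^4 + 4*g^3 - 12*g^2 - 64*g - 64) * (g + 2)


(1) = 4*m^2 + 2*m + 7
(2) = 1.08*n^4 + 12.1834*n^3 - 14.1797*n^2 - 26.7874*n - 5.3091
(3) = -1.35*p^5 - 1.54*p^4 - 5.98*p^3 + 7.24*p^2 + 1.17*p - 1.66
(4) = 4*b^5 + 8*b^4 - 100*b^3 + 40*b^2 + 336*b - 288
(5) = g^5 + 6*g^4 - 4*g^3 - 88*g^2 - 192*g - 128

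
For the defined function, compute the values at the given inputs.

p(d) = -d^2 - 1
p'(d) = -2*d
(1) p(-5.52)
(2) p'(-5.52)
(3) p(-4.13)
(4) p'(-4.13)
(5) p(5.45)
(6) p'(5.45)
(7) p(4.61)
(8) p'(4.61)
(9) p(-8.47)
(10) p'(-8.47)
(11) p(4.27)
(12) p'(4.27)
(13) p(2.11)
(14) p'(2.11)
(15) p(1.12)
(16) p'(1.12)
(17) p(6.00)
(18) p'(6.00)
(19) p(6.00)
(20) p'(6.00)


(1) = -31.47
(2) = 11.04
(3) = -18.06
(4) = 8.26
(5) = -30.70
(6) = -10.90
(7) = -22.25
(8) = -9.22
(9) = -72.74
(10) = 16.94
(11) = -19.23
(12) = -8.54
(13) = -5.45
(14) = -4.22
(15) = -2.25
(16) = -2.24
(17) = -37.00
(18) = -12.00
(19) = -37.00
(20) = -12.00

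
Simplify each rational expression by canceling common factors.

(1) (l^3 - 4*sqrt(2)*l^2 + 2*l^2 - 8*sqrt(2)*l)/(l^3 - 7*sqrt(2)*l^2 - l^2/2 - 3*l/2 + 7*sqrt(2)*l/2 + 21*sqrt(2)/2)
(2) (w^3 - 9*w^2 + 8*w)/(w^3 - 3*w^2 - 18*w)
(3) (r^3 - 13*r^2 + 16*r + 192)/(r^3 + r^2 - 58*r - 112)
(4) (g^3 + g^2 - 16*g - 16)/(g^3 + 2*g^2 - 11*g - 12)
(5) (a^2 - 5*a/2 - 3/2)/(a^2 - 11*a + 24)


(1) = (2*l^3 + l^2*(4 - 8*sqrt(2)) - 16*sqrt(2)*l)/(2*l^3 + l^2*(-14*sqrt(2) - 1) + l*(-3 + 7*sqrt(2)) + 21*sqrt(2))
(2) = (w^2 - 9*w + 8)/(w^2 - 3*w - 18)
(3) = (r^2 - 5*r - 24)/(r^2 + 9*r + 14)
(4) = (g - 4)/(g - 3)
(5) = (2*a + 1)/(2*a - 16)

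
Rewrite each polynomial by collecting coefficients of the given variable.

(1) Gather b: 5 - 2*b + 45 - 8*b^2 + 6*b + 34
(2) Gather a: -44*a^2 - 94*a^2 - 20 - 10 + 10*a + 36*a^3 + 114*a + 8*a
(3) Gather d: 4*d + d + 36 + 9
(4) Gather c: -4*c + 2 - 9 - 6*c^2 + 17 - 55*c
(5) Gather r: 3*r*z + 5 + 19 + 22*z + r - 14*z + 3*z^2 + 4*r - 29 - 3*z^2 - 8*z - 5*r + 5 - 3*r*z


(1) = -8*b^2 + 4*b + 84
(2) = 36*a^3 - 138*a^2 + 132*a - 30
(3) = 5*d + 45
(4) = -6*c^2 - 59*c + 10
(5) = 0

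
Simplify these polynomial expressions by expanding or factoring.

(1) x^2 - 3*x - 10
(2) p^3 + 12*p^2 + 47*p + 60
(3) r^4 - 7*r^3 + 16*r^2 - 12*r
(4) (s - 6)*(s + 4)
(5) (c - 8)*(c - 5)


(1) = (x - 5)*(x + 2)
(2) = (p + 3)*(p + 4)*(p + 5)
(3) = r*(r - 3)*(r - 2)^2
(4) = s^2 - 2*s - 24
(5) = c^2 - 13*c + 40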